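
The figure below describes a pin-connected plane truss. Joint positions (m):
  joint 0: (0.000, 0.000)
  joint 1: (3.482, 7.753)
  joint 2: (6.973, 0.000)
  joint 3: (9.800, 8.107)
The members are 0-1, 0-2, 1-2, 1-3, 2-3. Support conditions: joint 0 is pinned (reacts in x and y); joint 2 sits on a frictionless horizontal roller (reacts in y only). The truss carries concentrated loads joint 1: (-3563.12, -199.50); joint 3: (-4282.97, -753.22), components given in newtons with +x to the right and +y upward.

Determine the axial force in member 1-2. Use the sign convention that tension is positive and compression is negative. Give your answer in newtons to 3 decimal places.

N=4 nodes, M=5 members, R=3 reactions → 2N=8, M+R=8
member 0 (0-1): L=8.4990, (cx,cy)=(0.4097,0.9122)
member 1 (0-2): L=6.9730, (cx,cy)=(1.0000,0.0000)
member 2 (1-2): L=8.5027, (cx,cy)=(0.4106,-0.9118)
member 3 (1-3): L=6.3279, (cx,cy)=(0.9984,0.0559)
member 4 (2-3): L=8.5858, (cx,cy)=(0.3293,0.9442)
solve A·x = −loads:
  F[0-1] = -9576.2739 N (compression)
  F[0-2] = -3922.7450 N (compression)
  F[1-2] = +9109.6762 N (tension)
  F[1-3] = -4106.8612 N (compression)
  F[2-3] = -554.3854 N (compression)
  Rx@0 = +7846.0900 N
  Ry@0 = +8735.6961 N
  Ry@2 = -7782.9761 N

9109.676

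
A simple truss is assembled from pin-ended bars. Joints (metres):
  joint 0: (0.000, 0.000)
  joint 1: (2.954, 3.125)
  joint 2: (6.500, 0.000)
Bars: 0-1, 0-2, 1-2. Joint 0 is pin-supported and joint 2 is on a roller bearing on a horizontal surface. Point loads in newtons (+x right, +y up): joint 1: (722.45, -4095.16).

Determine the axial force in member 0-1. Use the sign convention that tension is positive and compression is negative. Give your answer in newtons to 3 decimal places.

-2596.270

N=3 nodes, M=3 members, R=3 reactions → 2N=6, M+R=6
member 0 (0-1): L=4.3002, (cx,cy)=(0.6869,0.7267)
member 1 (0-2): L=6.5000, (cx,cy)=(1.0000,0.0000)
member 2 (1-2): L=4.7265, (cx,cy)=(0.7502,-0.6612)
solve A·x = −loads:
  F[0-1] = -2596.2703 N (compression)
  F[0-2] = +2505.9434 N (tension)
  F[1-2] = -3340.1932 N (compression)
  Rx@0 = -722.4500 N
  Ry@0 = +1886.7356 N
  Ry@2 = +2208.4244 N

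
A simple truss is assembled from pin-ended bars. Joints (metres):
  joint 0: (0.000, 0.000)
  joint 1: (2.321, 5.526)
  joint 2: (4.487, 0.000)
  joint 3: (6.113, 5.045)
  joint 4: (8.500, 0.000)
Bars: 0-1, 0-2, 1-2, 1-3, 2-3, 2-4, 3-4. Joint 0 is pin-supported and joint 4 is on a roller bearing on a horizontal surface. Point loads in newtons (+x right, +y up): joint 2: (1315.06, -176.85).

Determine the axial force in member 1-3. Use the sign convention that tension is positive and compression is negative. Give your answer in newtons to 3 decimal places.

-71.914

N=5 nodes, M=7 members, R=3 reactions → 2N=10, M+R=10
member 0 (0-1): L=5.9936, (cx,cy)=(0.3872,0.9220)
member 1 (0-2): L=4.4870, (cx,cy)=(1.0000,0.0000)
member 2 (1-2): L=5.9353, (cx,cy)=(0.3649,-0.9310)
member 3 (1-3): L=3.8224, (cx,cy)=(0.9921,-0.1258)
member 4 (2-3): L=5.3006, (cx,cy)=(0.3068,0.9518)
member 5 (2-4): L=4.0130, (cx,cy)=(1.0000,0.0000)
member 6 (3-4): L=5.5812, (cx,cy)=(0.4277,-0.9039)
solve A·x = −loads:
  F[0-1] = -90.5597 N (compression)
  F[0-2] = +1350.1287 N (tension)
  F[1-2] = +99.3987 N (tension)
  F[1-3] = -71.9142 N (compression)
  F[2-3] = +88.5771 N (tension)
  F[2-4] = +44.1706 N (tension)
  F[3-4] = -103.2782 N (compression)
  Rx@0 = -1315.0600 N
  Ry@0 = +83.4940 N
  Ry@4 = +93.3560 N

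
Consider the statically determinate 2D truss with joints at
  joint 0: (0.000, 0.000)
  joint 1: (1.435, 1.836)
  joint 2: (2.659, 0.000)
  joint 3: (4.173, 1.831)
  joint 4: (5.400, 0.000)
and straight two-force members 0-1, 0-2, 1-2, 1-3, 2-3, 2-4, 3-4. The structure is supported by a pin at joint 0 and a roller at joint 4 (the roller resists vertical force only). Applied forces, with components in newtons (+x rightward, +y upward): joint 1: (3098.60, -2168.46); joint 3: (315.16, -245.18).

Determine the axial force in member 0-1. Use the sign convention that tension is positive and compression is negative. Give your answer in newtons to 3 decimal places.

N=5 nodes, M=7 members, R=3 reactions → 2N=10, M+R=10
member 0 (0-1): L=2.3303, (cx,cy)=(0.6158,0.7879)
member 1 (0-2): L=2.6590, (cx,cy)=(1.0000,0.0000)
member 2 (1-2): L=2.2066, (cx,cy)=(0.5547,-0.8321)
member 3 (1-3): L=2.7380, (cx,cy)=(1.0000,-0.0018)
member 4 (2-3): L=2.3759, (cx,cy)=(0.6372,0.7707)
member 5 (2-4): L=2.7410, (cx,cy)=(1.0000,0.0000)
member 6 (3-4): L=2.2041, (cx,cy)=(0.5567,-0.8307)
solve A·x = −loads:
  F[0-1] = -618.7830 N (compression)
  F[0-2] = +3794.8131 N (tension)
  F[1-2] = -2015.0359 N (compression)
  F[1-3] = -2361.9163 N (compression)
  F[2-3] = +2175.5379 N (tension)
  F[2-4] = +1290.7319 N (tension)
  F[3-4] = -2318.5916 N (compression)
  Rx@0 = -3413.7600 N
  Ry@0 = +487.5356 N
  Ry@4 = +1926.1044 N

-618.783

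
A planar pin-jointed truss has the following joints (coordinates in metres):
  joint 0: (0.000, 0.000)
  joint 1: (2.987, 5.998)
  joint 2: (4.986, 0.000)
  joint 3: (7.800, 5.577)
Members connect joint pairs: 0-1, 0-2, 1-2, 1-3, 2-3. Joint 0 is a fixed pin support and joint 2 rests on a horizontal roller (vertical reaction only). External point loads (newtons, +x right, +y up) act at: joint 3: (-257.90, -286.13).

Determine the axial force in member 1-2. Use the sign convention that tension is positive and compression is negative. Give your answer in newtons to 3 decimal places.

143.875

N=4 nodes, M=5 members, R=3 reactions → 2N=8, M+R=8
member 0 (0-1): L=6.7006, (cx,cy)=(0.4458,0.8951)
member 1 (0-2): L=4.9860, (cx,cy)=(1.0000,0.0000)
member 2 (1-2): L=6.3223, (cx,cy)=(0.3162,-0.9487)
member 3 (1-3): L=4.8314, (cx,cy)=(0.9962,-0.0871)
member 4 (2-3): L=6.2467, (cx,cy)=(0.4505,0.8928)
solve A·x = −loads:
  F[0-1] = -141.8582 N (compression)
  F[0-2] = -194.6624 N (compression)
  F[1-2] = +143.8747 N (tension)
  F[1-3] = -109.1431 N (compression)
  F[2-3] = -331.1430 N (compression)
  Rx@0 = +257.9000 N
  Ry@0 = +126.9832 N
  Ry@2 = +159.1468 N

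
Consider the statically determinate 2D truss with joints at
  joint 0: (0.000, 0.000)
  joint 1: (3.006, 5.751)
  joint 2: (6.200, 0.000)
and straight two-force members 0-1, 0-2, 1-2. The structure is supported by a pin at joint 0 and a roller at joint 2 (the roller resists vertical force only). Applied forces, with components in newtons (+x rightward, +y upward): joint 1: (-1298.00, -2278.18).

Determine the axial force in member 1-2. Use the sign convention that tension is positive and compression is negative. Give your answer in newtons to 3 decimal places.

113.758

N=3 nodes, M=3 members, R=3 reactions → 2N=6, M+R=6
member 0 (0-1): L=6.4892, (cx,cy)=(0.4632,0.8862)
member 1 (0-2): L=6.2000, (cx,cy)=(1.0000,0.0000)
member 2 (1-2): L=6.5784, (cx,cy)=(0.4855,-0.8742)
solve A·x = −loads:
  F[0-1] = -2682.8333 N (compression)
  F[0-2] = -55.2326 N (compression)
  F[1-2] = +113.7581 N (tension)
  Rx@0 = +1298.0000 N
  Ry@0 = +2377.6298 N
  Ry@2 = -99.4498 N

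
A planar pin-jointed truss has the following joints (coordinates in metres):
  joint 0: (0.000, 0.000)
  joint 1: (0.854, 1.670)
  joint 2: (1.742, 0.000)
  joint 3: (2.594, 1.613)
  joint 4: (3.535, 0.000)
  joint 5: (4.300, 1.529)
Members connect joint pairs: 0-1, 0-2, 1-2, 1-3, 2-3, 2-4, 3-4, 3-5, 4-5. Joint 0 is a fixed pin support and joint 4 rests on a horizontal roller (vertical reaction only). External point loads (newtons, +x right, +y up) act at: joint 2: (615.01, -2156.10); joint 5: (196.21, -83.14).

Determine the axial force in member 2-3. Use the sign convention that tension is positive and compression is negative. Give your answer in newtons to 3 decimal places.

N=6 nodes, M=9 members, R=3 reactions → 2N=12, M+R=12
member 0 (0-1): L=1.8757, (cx,cy)=(0.4553,0.8903)
member 1 (0-2): L=1.7420, (cx,cy)=(1.0000,0.0000)
member 2 (1-2): L=1.8914, (cx,cy)=(0.4695,-0.8829)
member 3 (1-3): L=1.7409, (cx,cy)=(0.9995,-0.0327)
member 4 (2-3): L=1.8242, (cx,cy)=(0.4671,0.8842)
member 5 (2-4): L=1.7930, (cx,cy)=(1.0000,0.0000)
member 6 (3-4): L=1.8674, (cx,cy)=(0.5039,-0.8638)
member 7 (3-5): L=1.7081, (cx,cy)=(0.9988,-0.0492)
member 8 (4-5): L=1.7097, (cx,cy)=(0.4474,0.8943)
solve A·x = −loads:
  F[0-1] = -1112.7721 N (compression)
  F[0-2] = +1317.8639 N (tension)
  F[1-2] = +1161.1226 N (tension)
  F[1-3] = -1052.3438 N (compression)
  F[2-3] = +1278.9707 N (tension)
  F[2-4] = +650.6383 N (tension)
  F[3-4] = -1362.3973 N (compression)
  F[3-5] = +232.3708 N (tension)
  F[4-5] = -80.1874 N (compression)
  Rx@0 = -811.2200 N
  Ry@0 = +990.7440 N
  Ry@4 = +1248.4960 N

1278.971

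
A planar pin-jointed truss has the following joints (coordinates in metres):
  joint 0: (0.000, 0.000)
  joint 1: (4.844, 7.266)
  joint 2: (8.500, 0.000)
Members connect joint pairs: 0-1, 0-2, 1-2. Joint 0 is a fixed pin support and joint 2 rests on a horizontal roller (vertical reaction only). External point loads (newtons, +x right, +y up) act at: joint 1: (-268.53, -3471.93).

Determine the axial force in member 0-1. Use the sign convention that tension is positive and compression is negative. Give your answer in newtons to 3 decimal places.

N=3 nodes, M=3 members, R=3 reactions → 2N=6, M+R=6
member 0 (0-1): L=8.7326, (cx,cy)=(0.5547,0.8321)
member 1 (0-2): L=8.5000, (cx,cy)=(1.0000,0.0000)
member 2 (1-2): L=8.1339, (cx,cy)=(0.4495,-0.8933)
solve A·x = −loads:
  F[0-1] = -2070.6490 N (compression)
  F[0-2] = +880.0594 N (tension)
  F[1-2] = -1957.9750 N (compression)
  Rx@0 = +268.5300 N
  Ry@0 = +1722.8841 N
  Ry@2 = +1749.0459 N

-2070.649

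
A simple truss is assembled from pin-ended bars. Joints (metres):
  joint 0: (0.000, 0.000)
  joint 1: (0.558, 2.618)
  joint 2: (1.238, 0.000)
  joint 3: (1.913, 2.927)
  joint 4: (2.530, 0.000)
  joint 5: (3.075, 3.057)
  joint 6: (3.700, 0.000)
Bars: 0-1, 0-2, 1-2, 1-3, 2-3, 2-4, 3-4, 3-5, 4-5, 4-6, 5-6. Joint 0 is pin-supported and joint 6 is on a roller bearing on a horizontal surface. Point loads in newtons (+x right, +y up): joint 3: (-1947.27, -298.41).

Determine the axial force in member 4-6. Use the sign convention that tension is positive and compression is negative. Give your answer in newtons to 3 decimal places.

N=7 nodes, M=11 members, R=3 reactions → 2N=14, M+R=14
member 0 (0-1): L=2.6768, (cx,cy)=(0.2085,0.9780)
member 1 (0-2): L=1.2380, (cx,cy)=(1.0000,0.0000)
member 2 (1-2): L=2.7049, (cx,cy)=(0.2514,-0.9679)
member 3 (1-3): L=1.3898, (cx,cy)=(0.9750,0.2223)
member 4 (2-3): L=3.0038, (cx,cy)=(0.2247,0.9744)
member 5 (2-4): L=1.2920, (cx,cy)=(1.0000,0.0000)
member 6 (3-4): L=2.9913, (cx,cy)=(0.2063,-0.9785)
member 7 (3-5): L=1.1692, (cx,cy)=(0.9938,0.1112)
member 8 (4-5): L=3.1052, (cx,cy)=(0.1755,0.9845)
member 9 (4-6): L=1.1700, (cx,cy)=(1.0000,0.0000)
member 10 (5-6): L=3.1202, (cx,cy)=(0.2003,-0.9797)
solve A·x = −loads:
  F[0-1] = -1722.4113 N (compression)
  F[0-2] = -1588.2206 N (compression)
  F[1-2] = +1563.2773 N (tension)
  F[1-3] = -771.3620 N (compression)
  F[2-3] = -1552.7833 N (compression)
  F[2-4] = -846.2837 N (compression)
  F[3-4] = +1478.5164 N (tension)
  F[3-5] = +544.6973 N (tension)
  F[4-5] = -1469.5343 N (compression)
  F[4-6] = -283.3993 N (compression)
  F[5-6] = +1414.8362 N (tension)
  Rx@0 = +1947.2700 N
  Ry@0 = +1684.5724 N
  Ry@6 = -1386.1624 N

-283.399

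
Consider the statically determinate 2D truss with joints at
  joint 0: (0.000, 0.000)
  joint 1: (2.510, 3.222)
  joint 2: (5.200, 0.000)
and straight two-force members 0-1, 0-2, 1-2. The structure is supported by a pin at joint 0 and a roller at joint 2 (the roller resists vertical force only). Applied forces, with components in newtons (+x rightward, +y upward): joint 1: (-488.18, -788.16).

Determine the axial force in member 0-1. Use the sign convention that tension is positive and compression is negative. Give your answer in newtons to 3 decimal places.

-900.273

N=3 nodes, M=3 members, R=3 reactions → 2N=6, M+R=6
member 0 (0-1): L=4.0843, (cx,cy)=(0.6146,0.7889)
member 1 (0-2): L=5.2000, (cx,cy)=(1.0000,0.0000)
member 2 (1-2): L=4.1973, (cx,cy)=(0.6409,-0.7676)
solve A·x = −loads:
  F[0-1] = -900.2731 N (compression)
  F[0-2] = +65.0834 N (tension)
  F[1-2] = -101.5521 N (compression)
  Rx@0 = +488.1800 N
  Ry@0 = +710.2051 N
  Ry@2 = +77.9549 N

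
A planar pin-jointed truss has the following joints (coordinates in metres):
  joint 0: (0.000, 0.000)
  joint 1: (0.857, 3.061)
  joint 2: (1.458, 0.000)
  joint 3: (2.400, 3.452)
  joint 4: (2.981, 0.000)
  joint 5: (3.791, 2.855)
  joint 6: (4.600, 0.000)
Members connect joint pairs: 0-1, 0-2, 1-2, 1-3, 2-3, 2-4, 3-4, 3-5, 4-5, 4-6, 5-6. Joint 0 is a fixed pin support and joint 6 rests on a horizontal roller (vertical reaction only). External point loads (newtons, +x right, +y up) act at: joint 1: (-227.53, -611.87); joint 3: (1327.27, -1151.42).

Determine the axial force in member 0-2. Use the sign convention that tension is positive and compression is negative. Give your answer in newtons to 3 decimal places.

1156.836

N=7 nodes, M=11 members, R=3 reactions → 2N=14, M+R=14
member 0 (0-1): L=3.1787, (cx,cy)=(0.2696,0.9630)
member 1 (0-2): L=1.4580, (cx,cy)=(1.0000,0.0000)
member 2 (1-2): L=3.1194, (cx,cy)=(0.1927,-0.9813)
member 3 (1-3): L=1.5918, (cx,cy)=(0.9694,0.2456)
member 4 (2-3): L=3.5782, (cx,cy)=(0.2633,0.9647)
member 5 (2-4): L=1.5230, (cx,cy)=(1.0000,0.0000)
member 6 (3-4): L=3.5006, (cx,cy)=(0.1660,-0.9861)
member 7 (3-5): L=1.5137, (cx,cy)=(0.9189,-0.3944)
member 8 (4-5): L=2.9677, (cx,cy)=(0.2729,0.9620)
member 9 (4-6): L=1.6190, (cx,cy)=(1.0000,0.0000)
member 10 (5-6): L=2.9674, (cx,cy)=(0.2726,-0.9621)
solve A·x = −loads:
  F[0-1] = -211.7738 N (compression)
  F[0-2] = +1156.8356 N (tension)
  F[1-2] = -354.0962 N (compression)
  F[1-3] = +246.1987 N (tension)
  F[2-3] = +360.1671 N (tension)
  F[2-4] = +993.7972 N (tension)
  F[3-4] = -1238.2089 N (compression)
  F[3-5] = -857.8221 N (compression)
  F[4-5] = +1269.2265 N (tension)
  F[4-6] = +441.8636 N (tension)
  F[5-6] = -1620.7533 N (compression)
  Rx@0 = -1099.7400 N
  Ry@0 = +203.9319 N
  Ry@6 = +1559.3581 N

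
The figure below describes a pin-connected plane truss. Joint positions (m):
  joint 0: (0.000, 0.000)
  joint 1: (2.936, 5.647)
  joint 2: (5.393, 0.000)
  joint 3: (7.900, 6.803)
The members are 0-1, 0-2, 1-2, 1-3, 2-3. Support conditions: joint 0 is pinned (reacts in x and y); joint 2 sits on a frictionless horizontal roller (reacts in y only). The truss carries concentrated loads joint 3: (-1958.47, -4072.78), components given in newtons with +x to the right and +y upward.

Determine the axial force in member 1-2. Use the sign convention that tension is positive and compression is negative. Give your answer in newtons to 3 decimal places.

502.381

N=4 nodes, M=5 members, R=3 reactions → 2N=8, M+R=8
member 0 (0-1): L=6.3646, (cx,cy)=(0.4613,0.8872)
member 1 (0-2): L=5.3930, (cx,cy)=(1.0000,0.0000)
member 2 (1-2): L=6.1584, (cx,cy)=(0.3990,-0.9170)
member 3 (1-3): L=5.0968, (cx,cy)=(0.9739,0.2268)
member 4 (2-3): L=7.2502, (cx,cy)=(0.3458,0.9383)
solve A·x = −loads:
  F[0-1] = -650.5891 N (compression)
  F[0-2] = -1658.3544 N (compression)
  F[1-2] = +502.3811 N (tension)
  F[1-3] = -513.9440 N (compression)
  F[2-3] = -4216.2963 N (compression)
  Rx@0 = +1958.4700 N
  Ry@0 = +577.2320 N
  Ry@2 = +3495.5480 N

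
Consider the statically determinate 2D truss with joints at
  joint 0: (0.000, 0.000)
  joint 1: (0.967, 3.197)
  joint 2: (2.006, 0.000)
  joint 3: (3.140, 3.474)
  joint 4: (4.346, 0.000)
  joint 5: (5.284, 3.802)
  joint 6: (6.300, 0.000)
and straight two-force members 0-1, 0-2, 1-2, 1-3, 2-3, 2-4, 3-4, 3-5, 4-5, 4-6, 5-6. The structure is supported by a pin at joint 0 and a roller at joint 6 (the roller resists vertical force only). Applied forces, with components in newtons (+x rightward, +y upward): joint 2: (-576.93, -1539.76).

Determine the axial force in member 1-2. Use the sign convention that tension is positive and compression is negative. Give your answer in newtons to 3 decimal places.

N=7 nodes, M=11 members, R=3 reactions → 2N=14, M+R=14
member 0 (0-1): L=3.3400, (cx,cy)=(0.2895,0.9572)
member 1 (0-2): L=2.0060, (cx,cy)=(1.0000,0.0000)
member 2 (1-2): L=3.3616, (cx,cy)=(0.3091,-0.9510)
member 3 (1-3): L=2.1906, (cx,cy)=(0.9920,0.1265)
member 4 (2-3): L=3.6544, (cx,cy)=(0.3103,0.9506)
member 5 (2-4): L=2.3400, (cx,cy)=(1.0000,0.0000)
member 6 (3-4): L=3.6774, (cx,cy)=(0.3280,-0.9447)
member 7 (3-5): L=2.1689, (cx,cy)=(0.9885,0.1512)
member 8 (4-5): L=3.9160, (cx,cy)=(0.2395,0.9709)
member 9 (4-6): L=1.9540, (cx,cy)=(1.0000,0.0000)
member 10 (5-6): L=3.9354, (cx,cy)=(0.2582,-0.9661)
solve A·x = −loads:
  F[0-1] = -1096.4382 N (compression)
  F[0-2] = -259.4924 N (compression)
  F[1-2] = +1018.7597 N (tension)
  F[1-3] = -637.4319 N (compression)
  F[2-3] = +600.5276 N (tension)
  F[2-4] = +445.9649 N (tension)
  F[3-4] = -561.3871 N (compression)
  F[3-5] = -264.9040 N (compression)
  F[4-5] = +546.2411 N (tension)
  F[4-6] = +131.0162 N (tension)
  F[5-6] = -507.4829 N (compression)
  Rx@0 = +576.9300 N
  Ry@0 = +1049.4809 N
  Ry@6 = +490.2791 N

1018.760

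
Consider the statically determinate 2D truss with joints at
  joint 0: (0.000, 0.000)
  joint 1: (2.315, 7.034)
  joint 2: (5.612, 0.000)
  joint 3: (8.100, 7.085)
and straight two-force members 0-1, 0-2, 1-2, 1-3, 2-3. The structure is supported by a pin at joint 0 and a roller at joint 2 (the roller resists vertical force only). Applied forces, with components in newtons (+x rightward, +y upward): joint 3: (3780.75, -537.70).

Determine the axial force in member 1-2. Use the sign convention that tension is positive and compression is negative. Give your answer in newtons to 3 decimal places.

-5495.912

N=4 nodes, M=5 members, R=3 reactions → 2N=8, M+R=8
member 0 (0-1): L=7.4052, (cx,cy)=(0.3126,0.9499)
member 1 (0-2): L=5.6120, (cx,cy)=(1.0000,0.0000)
member 2 (1-2): L=7.7684, (cx,cy)=(0.4244,-0.9055)
member 3 (1-3): L=5.7852, (cx,cy)=(1.0000,0.0088)
member 4 (2-3): L=7.5092, (cx,cy)=(0.3313,0.9435)
solve A·x = −loads:
  F[0-1] = +5275.9152 N (tension)
  F[0-2] = +2131.3940 N (tension)
  F[1-2] = -5495.9118 N (compression)
  F[1-3] = +3982.0531 N (tension)
  F[2-3] = -607.0957 N (compression)
  Rx@0 = -3780.7500 N
  Ry@0 = -5011.4774 N
  Ry@2 = +5549.1774 N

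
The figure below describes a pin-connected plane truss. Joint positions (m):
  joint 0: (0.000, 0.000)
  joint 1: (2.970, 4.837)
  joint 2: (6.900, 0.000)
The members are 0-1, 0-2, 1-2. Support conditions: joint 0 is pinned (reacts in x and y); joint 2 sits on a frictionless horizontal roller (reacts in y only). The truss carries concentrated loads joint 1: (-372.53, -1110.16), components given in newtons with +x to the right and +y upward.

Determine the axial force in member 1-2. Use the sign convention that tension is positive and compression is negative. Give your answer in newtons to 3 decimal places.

-279.213

N=3 nodes, M=3 members, R=3 reactions → 2N=6, M+R=6
member 0 (0-1): L=5.6760, (cx,cy)=(0.5233,0.8522)
member 1 (0-2): L=6.9000, (cx,cy)=(1.0000,0.0000)
member 2 (1-2): L=6.2323, (cx,cy)=(0.6306,-0.7761)
solve A·x = −loads:
  F[0-1] = -1048.4398 N (compression)
  F[0-2] = +176.0680 N (tension)
  F[1-2] = -279.2131 N (compression)
  Rx@0 = +372.5300 N
  Ry@0 = +893.4575 N
  Ry@2 = +216.7025 N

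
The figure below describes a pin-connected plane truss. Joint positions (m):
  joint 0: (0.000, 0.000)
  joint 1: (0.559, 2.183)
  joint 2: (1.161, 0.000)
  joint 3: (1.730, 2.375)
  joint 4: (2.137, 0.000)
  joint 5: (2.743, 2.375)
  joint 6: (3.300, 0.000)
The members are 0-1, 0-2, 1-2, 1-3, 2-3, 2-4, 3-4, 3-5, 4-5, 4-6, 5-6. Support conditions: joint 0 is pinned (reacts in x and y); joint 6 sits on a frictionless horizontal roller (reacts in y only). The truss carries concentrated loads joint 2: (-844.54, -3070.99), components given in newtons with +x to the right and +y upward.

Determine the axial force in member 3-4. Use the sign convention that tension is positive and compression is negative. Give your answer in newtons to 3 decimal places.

-1096.180

N=7 nodes, M=11 members, R=3 reactions → 2N=14, M+R=14
member 0 (0-1): L=2.2534, (cx,cy)=(0.2481,0.9687)
member 1 (0-2): L=1.1610, (cx,cy)=(1.0000,0.0000)
member 2 (1-2): L=2.2645, (cx,cy)=(0.2658,-0.9640)
member 3 (1-3): L=1.1866, (cx,cy)=(0.9868,0.1618)
member 4 (2-3): L=2.4422, (cx,cy)=(0.2330,0.9725)
member 5 (2-4): L=0.9760, (cx,cy)=(1.0000,0.0000)
member 6 (3-4): L=2.4096, (cx,cy)=(0.1689,-0.9856)
member 7 (3-5): L=1.0130, (cx,cy)=(1.0000,0.0000)
member 8 (4-5): L=2.4511, (cx,cy)=(0.2472,0.9690)
member 9 (4-6): L=1.1630, (cx,cy)=(1.0000,0.0000)
member 10 (5-6): L=2.4394, (cx,cy)=(0.2283,-0.9736)
solve A·x = −loads:
  F[0-1] = -2054.7859 N (compression)
  F[0-2] = -334.8181 N (compression)
  F[1-2] = +1892.5925 N (tension)
  F[1-3] = -1026.3808 N (compression)
  F[2-3] = +1281.7748 N (tension)
  F[2-4] = +714.2212 N (tension)
  F[3-4] = -1096.1799 N (compression)
  F[3-5] = -529.0696 N (compression)
  F[4-5] = +1115.0466 N (tension)
  F[4-6] = +253.3893 N (tension)
  F[5-6] = -1109.7456 N (compression)
  Rx@0 = +844.5400 N
  Ry@0 = +1990.5599 N
  Ry@6 = +1080.4301 N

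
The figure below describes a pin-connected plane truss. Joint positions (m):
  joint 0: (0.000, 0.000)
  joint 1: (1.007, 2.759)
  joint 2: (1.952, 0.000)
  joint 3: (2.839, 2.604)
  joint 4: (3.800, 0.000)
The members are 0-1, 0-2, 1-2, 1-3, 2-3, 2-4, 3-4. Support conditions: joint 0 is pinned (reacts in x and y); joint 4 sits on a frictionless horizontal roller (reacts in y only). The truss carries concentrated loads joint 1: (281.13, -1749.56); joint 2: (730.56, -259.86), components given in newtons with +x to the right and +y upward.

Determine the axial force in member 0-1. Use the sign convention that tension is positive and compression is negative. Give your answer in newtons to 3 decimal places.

N=5 nodes, M=7 members, R=3 reactions → 2N=10, M+R=10
member 0 (0-1): L=2.9370, (cx,cy)=(0.3429,0.9394)
member 1 (0-2): L=1.9520, (cx,cy)=(1.0000,0.0000)
member 2 (1-2): L=2.9164, (cx,cy)=(0.3240,-0.9460)
member 3 (1-3): L=1.8385, (cx,cy)=(0.9964,-0.0843)
member 4 (2-3): L=2.7509, (cx,cy)=(0.3224,0.9466)
member 5 (2-4): L=1.8480, (cx,cy)=(1.0000,0.0000)
member 6 (3-4): L=2.7757, (cx,cy)=(0.3462,-0.9382)
solve A·x = −loads:
  F[0-1] = -1286.1449 N (compression)
  F[0-2] = +1452.6624 N (tension)
  F[1-2] = -522.8220 N (compression)
  F[1-3] = -554.6644 N (compression)
  F[2-3] = +797.0425 N (tension)
  F[2-4] = +295.6937 N (tension)
  F[3-4] = -854.0560 N (compression)
  Rx@0 = -1011.6900 N
  Ry@0 = +1208.1854 N
  Ry@4 = +801.2346 N

-1286.145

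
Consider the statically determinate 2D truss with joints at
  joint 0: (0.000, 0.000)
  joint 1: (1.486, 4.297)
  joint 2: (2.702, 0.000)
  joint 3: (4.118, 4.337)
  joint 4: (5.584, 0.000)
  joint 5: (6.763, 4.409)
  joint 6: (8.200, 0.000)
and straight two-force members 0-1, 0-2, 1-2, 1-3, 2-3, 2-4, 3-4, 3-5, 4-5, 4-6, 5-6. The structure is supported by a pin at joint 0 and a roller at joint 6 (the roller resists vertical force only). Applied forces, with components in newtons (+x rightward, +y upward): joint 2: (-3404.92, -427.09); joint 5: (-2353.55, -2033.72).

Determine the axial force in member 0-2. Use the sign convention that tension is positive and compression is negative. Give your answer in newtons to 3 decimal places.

-5098.565

N=7 nodes, M=11 members, R=3 reactions → 2N=14, M+R=14
member 0 (0-1): L=4.5467, (cx,cy)=(0.3268,0.9451)
member 1 (0-2): L=2.7020, (cx,cy)=(1.0000,0.0000)
member 2 (1-2): L=4.4657, (cx,cy)=(0.2723,-0.9622)
member 3 (1-3): L=2.6323, (cx,cy)=(0.9999,0.0152)
member 4 (2-3): L=4.5623, (cx,cy)=(0.3104,0.9506)
member 5 (2-4): L=2.8820, (cx,cy)=(1.0000,0.0000)
member 6 (3-4): L=4.5781, (cx,cy)=(0.3202,-0.9473)
member 7 (3-5): L=2.6460, (cx,cy)=(0.9996,0.0272)
member 8 (4-5): L=4.5639, (cx,cy)=(0.2583,0.9661)
member 9 (4-6): L=2.6160, (cx,cy)=(1.0000,0.0000)
member 10 (5-6): L=4.6373, (cx,cy)=(0.3099,-0.9508)
solve A·x = −loads:
  F[0-1] = -2019.1028 N (compression)
  F[0-2] = -5098.5645 N (compression)
  F[1-2] = +1964.2846 N (tension)
  F[1-3] = -1194.9085 N (compression)
  F[2-3] = -1538.9723 N (compression)
  F[2-4] = -681.1295 N (compression)
  F[3-4] = +1501.5848 N (tension)
  F[3-5] = -2154.0590 N (compression)
  F[4-5] = -1472.4967 N (compression)
  F[4-6] = +180.1027 N (tension)
  F[5-6] = -581.2000 N (compression)
  Rx@0 = +5758.4700 N
  Ry@0 = +1908.2193 N
  Ry@6 = +552.5907 N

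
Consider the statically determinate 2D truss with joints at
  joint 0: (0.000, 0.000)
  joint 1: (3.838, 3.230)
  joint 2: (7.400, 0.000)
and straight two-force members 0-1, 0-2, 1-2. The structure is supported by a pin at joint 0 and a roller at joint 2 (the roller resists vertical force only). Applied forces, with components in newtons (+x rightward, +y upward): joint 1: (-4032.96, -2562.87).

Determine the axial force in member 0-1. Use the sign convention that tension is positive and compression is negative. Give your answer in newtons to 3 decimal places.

-4649.732

N=3 nodes, M=3 members, R=3 reactions → 2N=6, M+R=6
member 0 (0-1): L=5.0163, (cx,cy)=(0.7651,0.6439)
member 1 (0-2): L=7.4000, (cx,cy)=(1.0000,0.0000)
member 2 (1-2): L=4.8084, (cx,cy)=(0.7408,-0.6717)
solve A·x = −loads:
  F[0-1] = -4649.7315 N (compression)
  F[0-2] = -475.4150 N (compression)
  F[1-2] = +641.7707 N (tension)
  Rx@0 = +4032.9600 N
  Ry@0 = +2993.9735 N
  Ry@2 = -431.1035 N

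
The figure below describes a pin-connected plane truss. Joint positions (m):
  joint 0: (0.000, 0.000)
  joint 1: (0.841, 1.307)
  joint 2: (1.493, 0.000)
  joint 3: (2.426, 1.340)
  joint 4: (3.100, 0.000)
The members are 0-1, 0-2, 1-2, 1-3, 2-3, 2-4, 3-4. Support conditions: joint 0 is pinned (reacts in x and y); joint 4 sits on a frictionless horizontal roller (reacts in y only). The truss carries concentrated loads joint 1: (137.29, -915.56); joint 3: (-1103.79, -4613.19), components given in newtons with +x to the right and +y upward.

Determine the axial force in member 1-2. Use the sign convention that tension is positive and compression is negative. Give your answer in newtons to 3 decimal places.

1264.200

N=5 nodes, M=7 members, R=3 reactions → 2N=10, M+R=10
member 0 (0-1): L=1.5542, (cx,cy)=(0.5411,0.8409)
member 1 (0-2): L=1.4930, (cx,cy)=(1.0000,0.0000)
member 2 (1-2): L=1.4606, (cx,cy)=(0.4464,-0.8948)
member 3 (1-3): L=1.5853, (cx,cy)=(0.9998,0.0208)
member 4 (2-3): L=1.6328, (cx,cy)=(0.5714,0.8207)
member 5 (2-4): L=1.6070, (cx,cy)=(1.0000,0.0000)
member 6 (3-4): L=1.5000, (cx,cy)=(0.4493,-0.8934)
solve A·x = −loads:
  F[0-1] = -2484.5912 N (compression)
  F[0-2] = +377.9502 N (tension)
  F[1-2] = +1264.1999 N (tension)
  F[1-3] = -2046.5121 N (compression)
  F[2-3] = -1378.4547 N (compression)
  F[2-4] = +1729.9351 N (tension)
  F[3-4] = -3849.8979 N (compression)
  Rx@0 = +966.5000 N
  Ry@0 = +2089.4131 N
  Ry@4 = +3439.3369 N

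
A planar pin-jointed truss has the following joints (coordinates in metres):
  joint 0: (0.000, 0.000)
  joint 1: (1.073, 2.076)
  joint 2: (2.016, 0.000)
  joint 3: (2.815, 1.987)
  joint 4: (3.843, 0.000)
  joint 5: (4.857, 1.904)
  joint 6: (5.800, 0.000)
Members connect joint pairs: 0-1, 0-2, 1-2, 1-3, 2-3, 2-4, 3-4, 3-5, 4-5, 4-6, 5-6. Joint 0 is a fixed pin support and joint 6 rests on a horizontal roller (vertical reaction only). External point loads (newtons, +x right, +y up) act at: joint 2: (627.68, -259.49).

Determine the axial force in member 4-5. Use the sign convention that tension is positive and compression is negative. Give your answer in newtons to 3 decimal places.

N=7 nodes, M=11 members, R=3 reactions → 2N=14, M+R=14
member 0 (0-1): L=2.3369, (cx,cy)=(0.4592,0.8884)
member 1 (0-2): L=2.0160, (cx,cy)=(1.0000,0.0000)
member 2 (1-2): L=2.2801, (cx,cy)=(0.4136,-0.9105)
member 3 (1-3): L=1.7443, (cx,cy)=(0.9987,-0.0510)
member 4 (2-3): L=2.1416, (cx,cy)=(0.3731,0.9278)
member 5 (2-4): L=1.8270, (cx,cy)=(1.0000,0.0000)
member 6 (3-4): L=2.2372, (cx,cy)=(0.4595,-0.8882)
member 7 (3-5): L=2.0437, (cx,cy)=(0.9992,-0.0406)
member 8 (4-5): L=2.1572, (cx,cy)=(0.4701,0.8826)
member 9 (4-6): L=1.9570, (cx,cy)=(1.0000,0.0000)
member 10 (5-6): L=2.1247, (cx,cy)=(0.4438,-0.8961)
solve A·x = −loads:
  F[0-1] = -190.5709 N (compression)
  F[0-2] = +715.1816 N (tension)
  F[1-2] = +195.3865 N (tension)
  F[1-3] = -168.5274 N (compression)
  F[2-3] = +87.9460 N (tension)
  F[2-4] = +135.4970 N (tension)
  F[3-4] = -97.3986 N (compression)
  F[3-5] = -90.8165 N (compression)
  F[4-5] = +98.0097 N (tension)
  F[4-6] = +44.6712 N (tension)
  F[5-6] = -100.6513 N (compression)
  Rx@0 = -627.6800 N
  Ry@0 = +169.2949 N
  Ry@6 = +90.1951 N

98.010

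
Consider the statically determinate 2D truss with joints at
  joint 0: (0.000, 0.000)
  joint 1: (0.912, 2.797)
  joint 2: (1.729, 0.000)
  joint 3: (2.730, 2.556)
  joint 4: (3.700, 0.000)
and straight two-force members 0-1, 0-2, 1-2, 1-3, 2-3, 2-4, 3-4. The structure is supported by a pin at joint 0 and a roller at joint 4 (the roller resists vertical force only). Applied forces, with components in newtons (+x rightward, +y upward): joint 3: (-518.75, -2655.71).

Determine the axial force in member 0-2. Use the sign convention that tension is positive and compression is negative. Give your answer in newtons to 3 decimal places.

-174.888

N=5 nodes, M=7 members, R=3 reactions → 2N=10, M+R=10
member 0 (0-1): L=2.9419, (cx,cy)=(0.3100,0.9507)
member 1 (0-2): L=1.7290, (cx,cy)=(1.0000,0.0000)
member 2 (1-2): L=2.9139, (cx,cy)=(0.2804,-0.9599)
member 3 (1-3): L=1.8339, (cx,cy)=(0.9913,-0.1314)
member 4 (2-3): L=2.7450, (cx,cy)=(0.3647,0.9311)
member 5 (2-4): L=1.9710, (cx,cy)=(1.0000,0.0000)
member 6 (3-4): L=2.7339, (cx,cy)=(0.3548,-0.9349)
solve A·x = −loads:
  F[0-1] = -1109.2294 N (compression)
  F[0-2] = -174.8882 N (compression)
  F[1-2] = +1192.3098 N (tension)
  F[1-3] = -684.0969 N (compression)
  F[2-3] = -1229.1209 N (compression)
  F[2-4] = +607.6258 N (tension)
  F[3-4] = -1712.5452 N (compression)
  Rx@0 = +518.7500 N
  Ry@0 = +1054.5848 N
  Ry@4 = +1601.1252 N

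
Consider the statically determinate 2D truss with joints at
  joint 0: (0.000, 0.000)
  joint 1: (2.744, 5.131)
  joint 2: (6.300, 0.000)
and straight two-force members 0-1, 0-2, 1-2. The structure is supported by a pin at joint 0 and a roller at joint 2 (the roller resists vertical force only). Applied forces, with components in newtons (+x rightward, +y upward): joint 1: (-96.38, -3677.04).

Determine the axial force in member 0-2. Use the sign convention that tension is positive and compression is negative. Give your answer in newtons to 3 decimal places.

N=3 nodes, M=3 members, R=3 reactions → 2N=6, M+R=6
member 0 (0-1): L=5.8187, (cx,cy)=(0.4716,0.8818)
member 1 (0-2): L=6.3000, (cx,cy)=(1.0000,0.0000)
member 2 (1-2): L=6.2428, (cx,cy)=(0.5696,-0.8219)
solve A·x = −loads:
  F[0-1] = -2442.6550 N (compression)
  F[0-2] = +1055.5443 N (tension)
  F[1-2] = -1853.0738 N (compression)
  Rx@0 = +96.3800 N
  Ry@0 = +2153.9810 N
  Ry@2 = +1523.0590 N

1055.544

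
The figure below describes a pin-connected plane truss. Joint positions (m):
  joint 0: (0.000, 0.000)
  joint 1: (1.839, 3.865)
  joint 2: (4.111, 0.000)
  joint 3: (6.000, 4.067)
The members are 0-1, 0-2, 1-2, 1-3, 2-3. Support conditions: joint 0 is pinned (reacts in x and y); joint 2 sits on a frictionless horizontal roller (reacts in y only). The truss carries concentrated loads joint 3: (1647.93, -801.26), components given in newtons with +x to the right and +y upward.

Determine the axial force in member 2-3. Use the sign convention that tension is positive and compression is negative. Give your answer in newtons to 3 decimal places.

N=4 nodes, M=5 members, R=3 reactions → 2N=8, M+R=8
member 0 (0-1): L=4.2802, (cx,cy)=(0.4297,0.9030)
member 1 (0-2): L=4.1110, (cx,cy)=(1.0000,0.0000)
member 2 (1-2): L=4.4833, (cx,cy)=(0.5068,-0.8621)
member 3 (1-3): L=4.1659, (cx,cy)=(0.9988,0.0485)
member 4 (2-3): L=4.4843, (cx,cy)=(0.4212,0.9069)
solve A·x = −loads:
  F[0-1] = +2213.1593 N (tension)
  F[0-2] = +697.0408 N (tension)
  F[1-2] = -2201.8067 N (compression)
  F[1-3] = +2069.1253 N (tension)
  F[2-3] = -994.0951 N (compression)
  Rx@0 = -1647.9300 N
  Ry@0 = -1998.4703 N
  Ry@2 = +2799.7303 N

-994.095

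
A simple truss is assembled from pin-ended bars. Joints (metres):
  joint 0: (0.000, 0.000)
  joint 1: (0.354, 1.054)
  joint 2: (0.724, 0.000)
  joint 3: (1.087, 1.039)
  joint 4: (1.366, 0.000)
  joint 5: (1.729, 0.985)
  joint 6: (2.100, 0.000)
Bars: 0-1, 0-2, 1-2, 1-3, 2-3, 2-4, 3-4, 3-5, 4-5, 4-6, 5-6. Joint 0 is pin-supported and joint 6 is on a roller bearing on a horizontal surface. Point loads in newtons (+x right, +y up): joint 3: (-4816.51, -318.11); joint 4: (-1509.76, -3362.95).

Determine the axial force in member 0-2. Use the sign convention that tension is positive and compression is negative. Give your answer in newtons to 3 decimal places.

N=7 nodes, M=11 members, R=3 reactions → 2N=14, M+R=14
member 0 (0-1): L=1.1119, (cx,cy)=(0.3184,0.9480)
member 1 (0-2): L=0.7240, (cx,cy)=(1.0000,0.0000)
member 2 (1-2): L=1.1171, (cx,cy)=(0.3312,-0.9436)
member 3 (1-3): L=0.7332, (cx,cy)=(0.9998,-0.0205)
member 4 (2-3): L=1.1006, (cx,cy)=(0.3298,0.9440)
member 5 (2-4): L=0.6420, (cx,cy)=(1.0000,0.0000)
member 6 (3-4): L=1.0758, (cx,cy)=(0.2593,-0.9658)
member 7 (3-5): L=0.6443, (cx,cy)=(0.9965,-0.0838)
member 8 (4-5): L=1.0498, (cx,cy)=(0.3458,0.9383)
member 9 (4-6): L=0.7340, (cx,cy)=(1.0000,0.0000)
member 10 (5-6): L=1.0526, (cx,cy)=(0.3525,-0.9358)
solve A·x = −loads:
  F[0-1] = -3915.6734 N (compression)
  F[0-2] = -5079.5764 N (compression)
  F[1-2] = +3989.6755 N (tension)
  F[1-3] = -2568.7217 N (compression)
  F[2-3] = -3987.5985 N (compression)
  F[2-4] = -2442.8794 N (compression)
  F[3-4] = +3512.0838 N (tension)
  F[3-5] = +22.3741 N (tension)
  F[4-5] = -30.8764 N (compression)
  F[4-6] = -11.6185 N (compression)
  F[5-6] = +32.9625 N (tension)
  Rx@0 = +6326.2700 N
  Ry@0 = +3711.9070 N
  Ry@6 = -30.8470 N

-5079.576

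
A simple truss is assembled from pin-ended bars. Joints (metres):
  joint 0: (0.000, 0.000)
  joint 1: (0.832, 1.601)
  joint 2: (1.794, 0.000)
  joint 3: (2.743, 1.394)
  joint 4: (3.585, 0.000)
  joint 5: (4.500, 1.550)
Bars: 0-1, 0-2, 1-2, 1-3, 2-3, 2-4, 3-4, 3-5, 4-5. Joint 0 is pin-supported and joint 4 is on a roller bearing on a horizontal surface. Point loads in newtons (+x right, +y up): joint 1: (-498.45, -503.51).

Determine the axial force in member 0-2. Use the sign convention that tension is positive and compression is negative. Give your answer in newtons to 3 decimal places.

-181.835

N=6 nodes, M=9 members, R=3 reactions → 2N=12, M+R=12
member 0 (0-1): L=1.8043, (cx,cy)=(0.4611,0.8873)
member 1 (0-2): L=1.7940, (cx,cy)=(1.0000,0.0000)
member 2 (1-2): L=1.8678, (cx,cy)=(0.5150,-0.8572)
member 3 (1-3): L=1.9222, (cx,cy)=(0.9942,-0.1077)
member 4 (2-3): L=1.6864, (cx,cy)=(0.5627,0.8266)
member 5 (2-4): L=1.7910, (cx,cy)=(1.0000,0.0000)
member 6 (3-4): L=1.6286, (cx,cy)=(0.5170,-0.8560)
member 7 (3-5): L=1.7639, (cx,cy)=(0.9961,0.0884)
member 8 (4-5): L=1.7999, (cx,cy)=(0.5084,0.8611)
solve A·x = −loads:
  F[0-1] = -686.6131 N (compression)
  F[0-2] = -181.8350 N (compression)
  F[1-2] = +107.3774 N (tension)
  F[1-3] = +127.2707 N (tension)
  F[2-3] = -111.3436 N (compression)
  F[2-4] = -63.8722 N (compression)
  F[3-4] = +123.5386 N (tension)
  F[3-5] = +0.0000 N (tension)
  F[4-5] = -0.0000 N (compression)
  Rx@0 = +498.4500 N
  Ry@0 = +609.2556 N
  Ry@4 = -105.7456 N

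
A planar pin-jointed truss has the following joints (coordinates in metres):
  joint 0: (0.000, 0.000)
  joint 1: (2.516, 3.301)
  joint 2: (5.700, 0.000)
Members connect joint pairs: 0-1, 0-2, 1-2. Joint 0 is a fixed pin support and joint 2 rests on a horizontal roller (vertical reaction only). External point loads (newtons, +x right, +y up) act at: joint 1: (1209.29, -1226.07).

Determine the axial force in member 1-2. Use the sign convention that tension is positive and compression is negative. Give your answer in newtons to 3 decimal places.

N=3 nodes, M=3 members, R=3 reactions → 2N=6, M+R=6
member 0 (0-1): L=4.1505, (cx,cy)=(0.6062,0.7953)
member 1 (0-2): L=5.7000, (cx,cy)=(1.0000,0.0000)
member 2 (1-2): L=4.5863, (cx,cy)=(0.6942,-0.7197)
solve A·x = −loads:
  F[0-1] = +19.4249 N (tension)
  F[0-2] = +1197.5149 N (tension)
  F[1-2] = -1724.9381 N (compression)
  Rx@0 = -1209.2900 N
  Ry@0 = -15.4490 N
  Ry@2 = +1241.5190 N

-1724.938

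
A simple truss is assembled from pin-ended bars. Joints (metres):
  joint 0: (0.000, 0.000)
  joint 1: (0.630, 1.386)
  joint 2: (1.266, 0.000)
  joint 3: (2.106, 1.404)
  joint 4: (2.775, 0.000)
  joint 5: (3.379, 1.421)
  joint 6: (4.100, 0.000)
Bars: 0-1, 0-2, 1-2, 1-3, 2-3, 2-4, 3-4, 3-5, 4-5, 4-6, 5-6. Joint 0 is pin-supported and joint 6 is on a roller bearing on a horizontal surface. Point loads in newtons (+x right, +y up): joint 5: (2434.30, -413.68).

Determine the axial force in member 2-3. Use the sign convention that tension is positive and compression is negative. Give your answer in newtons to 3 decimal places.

N=7 nodes, M=11 members, R=3 reactions → 2N=14, M+R=14
member 0 (0-1): L=1.5225, (cx,cy)=(0.4138,0.9104)
member 1 (0-2): L=1.2660, (cx,cy)=(1.0000,0.0000)
member 2 (1-2): L=1.5250, (cx,cy)=(0.4171,-0.9089)
member 3 (1-3): L=1.4761, (cx,cy)=(0.9999,0.0122)
member 4 (2-3): L=1.6361, (cx,cy)=(0.5134,0.8581)
member 5 (2-4): L=1.5090, (cx,cy)=(1.0000,0.0000)
member 6 (3-4): L=1.5552, (cx,cy)=(0.4302,-0.9028)
member 7 (3-5): L=1.2731, (cx,cy)=(0.9999,0.0134)
member 8 (4-5): L=1.5440, (cx,cy)=(0.3912,0.9203)
member 9 (4-6): L=1.3250, (cx,cy)=(1.0000,0.0000)
member 10 (5-6): L=1.5934, (cx,cy)=(0.4525,-0.8918)
solve A·x = −loads:
  F[0-1] = +846.8519 N (tension)
  F[0-2] = +2083.8702 N (tension)
  F[1-2] = -838.8422 N (compression)
  F[1-3] = +700.3304 N (tension)
  F[2-3] = +888.4403 N (tension)
  F[2-4] = +1277.8816 N (tension)
  F[3-4] = -831.5951 N (compression)
  F[3-5] = +1514.2709 N (tension)
  F[4-5] = +815.7280 N (tension)
  F[4-6] = +601.0662 N (tension)
  F[5-6] = -1328.3894 N (compression)
  Rx@0 = -2434.3000 N
  Ry@0 = -770.9456 N
  Ry@6 = +1184.6256 N

888.440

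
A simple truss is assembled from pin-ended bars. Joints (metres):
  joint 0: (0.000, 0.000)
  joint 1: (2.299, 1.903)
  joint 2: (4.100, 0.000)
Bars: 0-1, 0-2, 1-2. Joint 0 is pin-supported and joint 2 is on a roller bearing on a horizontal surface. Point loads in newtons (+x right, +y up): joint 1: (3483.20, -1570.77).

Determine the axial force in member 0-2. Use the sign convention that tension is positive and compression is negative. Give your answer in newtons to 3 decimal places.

2363.630

N=3 nodes, M=3 members, R=3 reactions → 2N=6, M+R=6
member 0 (0-1): L=2.9844, (cx,cy)=(0.7703,0.6376)
member 1 (0-2): L=4.1000, (cx,cy)=(1.0000,0.0000)
member 2 (1-2): L=2.6201, (cx,cy)=(0.6874,-0.7263)
solve A·x = −loads:
  F[0-1] = +1453.3601 N (tension)
  F[0-2] = +2363.6304 N (tension)
  F[1-2] = -3438.6379 N (compression)
  Rx@0 = -3483.2000 N
  Ry@0 = -926.7251 N
  Ry@2 = +2497.4951 N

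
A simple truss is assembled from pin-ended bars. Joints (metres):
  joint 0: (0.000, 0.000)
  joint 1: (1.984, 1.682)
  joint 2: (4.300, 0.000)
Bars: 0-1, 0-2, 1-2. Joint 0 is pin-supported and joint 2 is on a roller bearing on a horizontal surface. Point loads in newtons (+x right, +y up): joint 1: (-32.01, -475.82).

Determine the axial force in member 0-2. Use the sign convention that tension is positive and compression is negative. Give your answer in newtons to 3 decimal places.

285.053

N=3 nodes, M=3 members, R=3 reactions → 2N=6, M+R=6
member 0 (0-1): L=2.6010, (cx,cy)=(0.7628,0.6467)
member 1 (0-2): L=4.3000, (cx,cy)=(1.0000,0.0000)
member 2 (1-2): L=2.8623, (cx,cy)=(0.8091,-0.5876)
solve A·x = −loads:
  F[0-1] = -415.6706 N (compression)
  F[0-2] = +285.0525 N (tension)
  F[1-2] = -352.2957 N (compression)
  Rx@0 = +32.0100 N
  Ry@0 = +268.8000 N
  Ry@2 = +207.0200 N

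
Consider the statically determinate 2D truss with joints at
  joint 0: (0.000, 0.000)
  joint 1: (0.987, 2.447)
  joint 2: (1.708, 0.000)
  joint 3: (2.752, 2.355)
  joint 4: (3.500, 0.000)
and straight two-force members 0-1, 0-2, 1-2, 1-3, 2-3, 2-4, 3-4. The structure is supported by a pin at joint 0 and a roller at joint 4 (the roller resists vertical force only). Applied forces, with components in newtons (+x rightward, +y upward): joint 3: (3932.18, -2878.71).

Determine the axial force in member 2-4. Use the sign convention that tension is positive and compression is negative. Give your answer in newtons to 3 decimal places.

1559.297

N=5 nodes, M=7 members, R=3 reactions → 2N=10, M+R=10
member 0 (0-1): L=2.6386, (cx,cy)=(0.3741,0.9274)
member 1 (0-2): L=1.7080, (cx,cy)=(1.0000,0.0000)
member 2 (1-2): L=2.5510, (cx,cy)=(0.2826,-0.9592)
member 3 (1-3): L=1.7674, (cx,cy)=(0.9986,-0.0521)
member 4 (2-3): L=2.5760, (cx,cy)=(0.4053,0.9142)
member 5 (2-4): L=1.7920, (cx,cy)=(1.0000,0.0000)
member 6 (3-4): L=2.4709, (cx,cy)=(0.3027,-0.9531)
solve A·x = −loads:
  F[0-1] = +2189.5313 N (tension)
  F[0-2] = +3113.1459 N (tension)
  F[1-2] = -2195.1030 N (compression)
  F[1-3] = +1441.3972 N (tension)
  F[2-3] = +2303.2325 N (tension)
  F[2-4] = +1559.2970 N (tension)
  F[3-4] = -5150.9684 N (compression)
  Rx@0 = -3932.1800 N
  Ry@0 = -2030.5739 N
  Ry@4 = +4909.2839 N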